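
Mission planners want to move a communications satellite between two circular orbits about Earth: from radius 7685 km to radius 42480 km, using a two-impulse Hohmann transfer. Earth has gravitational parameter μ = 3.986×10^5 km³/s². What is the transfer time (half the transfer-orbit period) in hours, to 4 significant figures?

Transfer-ellipse semi-major axis a_t = (r₁ + r₂)/2 = (7685 + 42480)/2 = 25082.5 km.
By Kepler's third law the transfer-orbit period is T = 2π√(a_t³/μ), so t = T/2 = 19767 s.
Converting: 19767 s ÷ 3600 s/hour = 5.491 hours.

t = 5.491 hours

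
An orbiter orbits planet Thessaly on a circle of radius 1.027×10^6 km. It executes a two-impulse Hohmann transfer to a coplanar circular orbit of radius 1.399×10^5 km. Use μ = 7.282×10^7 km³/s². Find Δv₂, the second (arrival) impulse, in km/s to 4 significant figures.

Δv₂ = 7.454 km/s

Semi-major axis of the transfer orbit: a_t = (1.027×10^6 + 1.399×10^5)/2 = 5.8345×10^5 km.
On the circular orbit at r = 1.399×10^5 km, v_c = √(μ/r) = 22.815 km/s.
Vis-viva on the transfer ellipse at r = 1.399×10^5 km gives v_t = √[μ(2/r − 1/a_t)] = 30.269 km/s.
Δv₂ = |v_t − v_c| = |30.269 − 22.815| = 7.454 km/s.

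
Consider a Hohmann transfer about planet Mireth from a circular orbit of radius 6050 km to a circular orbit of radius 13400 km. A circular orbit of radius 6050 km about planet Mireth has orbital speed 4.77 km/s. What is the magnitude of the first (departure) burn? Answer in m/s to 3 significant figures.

Δv₁ = 829 m/s

From the circular-orbit relation v² = μ/r at r = 6050 km: μ = v²r = (4.77)² × 6050 = 1.37655×10^5 km³/s².
The Hohmann ellipse has a_t = (r₁ + r₂)/2 = 9725 km.
On the circular orbit at r = 6050 km, v_c = √(μ/r) = 4.7700 km/s.
Vis-viva on the transfer ellipse at r = 6050 km gives v_t = √[μ(2/r − 1/a_t)] = 5.5992 km/s.
Δv₁ = |v_t − v_c| = |5.5992 − 4.7700| = 0.8292 km/s.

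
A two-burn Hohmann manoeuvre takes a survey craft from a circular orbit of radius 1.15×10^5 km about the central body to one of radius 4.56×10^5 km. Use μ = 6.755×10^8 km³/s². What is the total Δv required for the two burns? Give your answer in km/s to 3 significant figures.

Δv = 34.3 km/s

Transfer-ellipse semi-major axis a_t = (r₁ + r₂)/2 = (1.150×10^5 + 4.560×10^5)/2 = 2.855×10^5 km.
At r₁ the circular-orbit speed is v₁ = √(μ/r₁) = 76.64 km/s.
On the transfer ellipse at r₁, v² = μ(2/r − 1/a) gives v_p = √[μ(2/r₁ − 1/a_t)] = 96.86 km/s.
First burn Δv₁ = |v_p − v₁| = 20.22 km/s.
At r₂, v₂ = √(μ/r₂) = 38.49 km/s.
Transfer-orbit speed at r₂: v_a = √[μ(2/r₂ − 1/a_t)] = 24.43 km/s.
Second burn Δv₂ = |v₂ − v_a| = 14.06 km/s.
Total Δv = Δv₁ + Δv₂ = 34.28 km/s.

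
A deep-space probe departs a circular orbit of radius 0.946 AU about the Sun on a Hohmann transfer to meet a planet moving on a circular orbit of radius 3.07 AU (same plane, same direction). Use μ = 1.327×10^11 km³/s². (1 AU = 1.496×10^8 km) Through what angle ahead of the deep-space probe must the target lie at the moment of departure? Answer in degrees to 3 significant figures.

φ = 84.8°

In km: r₁ = 0.946 × 1.496×10^8 = 1.415216×10^8 km; r₂ = 3.07 × 1.496×10^8 = 4.59272×10^8 km.
Transfer-ellipse semi-major axis a_t = (r₁ + r₂)/2 = (1.415216×10^8 + 4.59272×10^8)/2 = 3.003968×10^8 km.
Transfer time t = π√(a_t³/μ) = 4.4901×10^7 s.
Target angular speed ω₂ = √(μ/r₂³) = 3.7011×10^-8 rad/s.
Angle swept by the target during transfer: ω₂·t = 1.66183 rad = 95.22°.
The deep-space probe traverses 180° on the transfer ellipse, so the target must lead by 180° − 95.22° = 84.8°.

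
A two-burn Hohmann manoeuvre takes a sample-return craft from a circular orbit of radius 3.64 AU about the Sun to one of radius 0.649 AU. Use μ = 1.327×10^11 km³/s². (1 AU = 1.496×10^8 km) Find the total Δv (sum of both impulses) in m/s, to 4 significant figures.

Δv = 18220 m/s

In km: r₁ = 3.64 × 1.496×10^8 = 5.44544×10^8 km; r₂ = 0.649 × 1.496×10^8 = 9.70904×10^7 km.
Transfer-ellipse semi-major axis a_t = (r₁ + r₂)/2 = (5.44544×10^8 + 9.70904×10^7)/2 = 3.208172×10^8 km.
At r₁ the circular-orbit speed is v₁ = √(μ/r₁) = 15.611 km/s.
On the transfer ellipse at r₁, vis-viva gives v_a = √[μ(2/r₁ − 1/a_t)] = 8.5877 km/s.
First burn Δv₁ = |v_a − v₁| = 7.023 km/s.
At r₂, v₂ = √(μ/r₂) = 36.97 km/s.
Transfer-orbit speed at r₂: v_p = √[μ(2/r₂ − 1/a_t)] = 48.17 km/s.
Second burn Δv₂ = |v₂ − v_p| = 11.20 km/s.
Δv = Δv₁ + Δv₂ = 7.023 + 11.20 = 18.22 km/s.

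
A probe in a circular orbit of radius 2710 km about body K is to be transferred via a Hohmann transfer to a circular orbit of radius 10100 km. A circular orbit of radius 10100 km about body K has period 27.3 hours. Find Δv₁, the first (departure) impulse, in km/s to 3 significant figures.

From Kepler's third law T² = 4π²r³/μ at r = 10100 km, T = 27.3 hours = 27.3 × 3600 s = 98280 s: μ = 4π²r³/T² = 4211.08 km³/s².
Transfer-ellipse semi-major axis a_t = (r₁ + r₂)/2 = (2710 + 10100)/2 = 6405 km.
On the circular orbit at r = 2710 km, v_c = √(μ/r) = 1.2466 km/s.
Vis-viva on the transfer ellipse at r = 2710 km gives v_t = √[μ(2/r − 1/a_t)] = 1.5654 km/s.
Δv₁ = |v_t − v_c| = |1.5654 − 1.2466| = 0.3188 km/s.

Δv₁ = 0.319 km/s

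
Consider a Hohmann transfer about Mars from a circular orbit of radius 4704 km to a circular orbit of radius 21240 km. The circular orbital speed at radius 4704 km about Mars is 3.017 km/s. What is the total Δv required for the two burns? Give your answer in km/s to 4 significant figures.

Δv = 1.408 km/s

From the circular-orbit relation v² = μ/r at r = 4704 km: μ = v²r = (3.017)² × 4704 = 42817.2 km³/s².
Transfer-ellipse semi-major axis a_t = (r₁ + r₂)/2 = (4704 + 21240)/2 = 12972 km.
At r₁ the circular-orbit speed is v₁ = √(μ/r₁) = 3.0170 km/s.
On the transfer ellipse at r₁, vis-viva equation gives v_p = √[μ(2/r₁ − 1/a_t)] = 3.8605 km/s.
First burn Δv₁ = |v_p − v₁| = 0.8435 km/s.
Circular speed at r₂: v₂ = √(μ/r₂) = 1.4198 km/s.
Transfer-orbit speed at r₂: v_a = √[μ(2/r₂ − 1/a_t)] = 0.85499 km/s.
Second burn Δv₂ = |v₂ − v_a| = 0.5648 km/s.
Δv = Δv₁ + Δv₂ = 0.8435 + 0.5648 = 1.408 km/s.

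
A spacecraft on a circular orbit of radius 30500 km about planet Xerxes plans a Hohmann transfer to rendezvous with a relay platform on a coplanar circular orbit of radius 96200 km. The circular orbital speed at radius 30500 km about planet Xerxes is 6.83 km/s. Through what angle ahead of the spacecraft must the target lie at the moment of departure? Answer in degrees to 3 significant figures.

φ = 83.8°

From the circular-orbit relation v² = μ/r at r = 30500 km: μ = v²r = (6.83)² × 30500 = 1.42279×10^6 km³/s².
Semi-major axis of the transfer orbit: a_t = (30500 + 96200)/2 = 63350 km.
The half-period of the transfer ellipse is t = π√(a_t³/μ) = 41995 s.
The target's mean motion on its circular orbit is ω₂ = √(μ/r₂³) = 3.9977×10^-5 rad/s.
Angle swept by the target during transfer: ω₂·t = 1.6788 rad = 96.19°.
The spacecraft traverses 180° on the transfer ellipse, so the target must lead by 180° − 96.19° = 83.8°.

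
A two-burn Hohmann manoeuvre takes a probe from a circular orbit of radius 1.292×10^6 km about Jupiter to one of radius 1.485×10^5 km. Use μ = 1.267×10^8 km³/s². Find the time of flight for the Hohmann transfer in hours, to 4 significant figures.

Semi-major axis of the transfer orbit: a_t = (1.292×10^6 + 1.485×10^5)/2 = 7.2025×10^5 km.
Half the transfer-orbit period gives t = π√(a_t³/μ) = 1.706×10^5 s.
Converting: 1.706×10^5 s ÷ 3600 s/hour = 47.39 hours.

t = 47.39 hours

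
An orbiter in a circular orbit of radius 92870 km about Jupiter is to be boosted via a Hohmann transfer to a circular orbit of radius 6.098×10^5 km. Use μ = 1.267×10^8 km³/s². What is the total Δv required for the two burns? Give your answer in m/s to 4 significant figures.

Transfer-ellipse semi-major axis a_t = (r₁ + r₂)/2 = (92870 + 6.098×10^5)/2 = 3.51335×10^5 km.
At r₁ the circular-orbit speed is v₁ = √(μ/r₁) = 36.9361 km/s.
On the transfer ellipse at r₁, vis-viva equation gives v_p = √[μ(2/r₁ − 1/a_t)] = 48.6613 km/s.
First burn Δv₁ = |v_p − v₁| = 11.73 km/s.
At r₂, v₂ = √(μ/r₂) = 14.414 km/s.
Transfer-orbit speed at r₂: v_a = √[μ(2/r₂ − 1/a_t)] = 7.4109 km/s.
Second burn Δv₂ = |v₂ − v_a| = 7.003 km/s.
Total Δv = Δv₁ + Δv₂ = 18.73 km/s.

Δv = 18730 m/s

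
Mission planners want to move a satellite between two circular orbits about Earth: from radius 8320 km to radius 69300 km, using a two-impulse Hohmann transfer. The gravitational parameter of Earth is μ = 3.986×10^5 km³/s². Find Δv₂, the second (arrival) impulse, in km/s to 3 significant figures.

Δv₂ = 1.29 km/s

Transfer-ellipse semi-major axis a_t = (r₁ + r₂)/2 = (8320 + 69300)/2 = 38810 km.
On the circular orbit at r = 69300 km, v_c = √(μ/r) = 2.398 km/s.
Vis-viva on the transfer ellipse at r = 69300 km gives v_t = √[μ(2/r − 1/a_t)] = 1.110 km/s.
Δv₂ = |v_t − v_c| = |1.110 − 2.398| = 1.288 km/s.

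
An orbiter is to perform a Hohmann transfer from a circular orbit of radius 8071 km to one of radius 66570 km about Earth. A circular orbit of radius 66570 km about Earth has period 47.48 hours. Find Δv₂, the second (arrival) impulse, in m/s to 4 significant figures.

From Kepler's third law T² = 4π²r³/μ at r = 66570 km, T = 47.48 hours = 47.48 × 3600 s = 1.70928×10^5 s: μ = 4π²r³/T² = 3.98629×10^5 km³/s².
Transfer-ellipse semi-major axis a_t = (r₁ + r₂)/2 = (8071 + 66570)/2 = 37320.5 km.
On the circular orbit at r = 66570 km, v_c = √(μ/r) = 2.447 km/s.
Transfer-orbit speed at the same r (vis-viva, a = a_t): v_t = √[μ(2/r − 1/a_t)] = 1.138 km/s.
Δv₂ = |v_t − v_c| = |1.138 − 2.447| = 1.309 km/s.

Δv₂ = 1309 m/s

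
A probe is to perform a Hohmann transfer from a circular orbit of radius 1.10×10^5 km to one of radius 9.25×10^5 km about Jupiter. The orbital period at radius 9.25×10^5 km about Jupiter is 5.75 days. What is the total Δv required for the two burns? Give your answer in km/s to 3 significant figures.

From Kepler's third law T² = 4π²r³/μ at r = 9.25×10^5 km, T = 5.75 days = 5.75 × 86400 s = 4.968×10^5 s: μ = 4π²r³/T² = 1.26597×10^8 km³/s².
Transfer-ellipse semi-major axis a_t = (r₁ + r₂)/2 = (1.100×10^5 + 9.250×10^5)/2 = 5.175×10^5 km.
Circular speed at r₁: v₁ = √(μ/r₁) = √(1.26597×10^8/1.100×10^5) = 33.925 km/s.
On the transfer ellipse at r₁, v² = μ(2/r − 1/a) gives v_p = √[μ(2/r₁ − 1/a_t)] = 45.356 km/s.
First burn Δv₁ = |v_p − v₁| = 11.431 km/s.
At r₂, v₂ = √(μ/r₂) = 11.69876 km/s.
Transfer-orbit speed at r₂: v_a = √[μ(2/r₂ − 1/a_t)] = 5.393630 km/s.
Second burn Δv₂ = |v₂ − v_a| = 6.3051 km/s.
Total Δv = Δv₁ + Δv₂ = 17.74 km/s.

Δv = 17.7 km/s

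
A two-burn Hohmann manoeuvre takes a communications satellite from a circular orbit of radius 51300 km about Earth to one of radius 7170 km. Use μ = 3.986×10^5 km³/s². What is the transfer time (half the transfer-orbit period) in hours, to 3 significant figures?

t = 6.91 hours

The Hohmann ellipse has a_t = (r₁ + r₂)/2 = 29235 km.
Transfer time t = π√(a_t³/μ) = π√((29235)³ / 3.986×10^5) = 24870 s.
Converting: 24870 s ÷ 3600 s/hour = 6.91 hours.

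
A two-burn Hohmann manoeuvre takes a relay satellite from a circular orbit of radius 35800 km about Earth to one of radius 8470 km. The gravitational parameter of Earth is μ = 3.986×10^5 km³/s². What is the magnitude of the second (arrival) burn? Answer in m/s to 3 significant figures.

Transfer-ellipse semi-major axis a_t = (r₁ + r₂)/2 = (35800 + 8470)/2 = 22135 km.
On the circular orbit at r = 8470 km, v_c = √(μ/r) = 6.860 km/s.
Vis-viva on the transfer ellipse at r = 8470 km gives v_t = √[μ(2/r − 1/a_t)] = 8.724 km/s.
Δv₂ = |v_t − v_c| = |8.724 − 6.860| = 1.864 km/s.

Δv₂ = 1860 m/s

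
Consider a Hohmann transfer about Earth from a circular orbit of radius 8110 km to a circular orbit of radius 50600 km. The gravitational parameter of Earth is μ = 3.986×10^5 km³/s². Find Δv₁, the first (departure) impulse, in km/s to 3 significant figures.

Transfer-ellipse semi-major axis a_t = (r₁ + r₂)/2 = (8110 + 50600)/2 = 29355 km.
On the circular orbit at r = 8110 km, v_c = √(μ/r) = 7.0106 km/s.
Transfer-orbit speed at the same r (vis-viva, a = a_t): v_t = √[μ(2/r − 1/a_t)] = 9.2043 km/s.
Δv₁ = |v_t − v_c| = |9.2043 − 7.0106| = 2.194 km/s.

Δv₁ = 2.19 km/s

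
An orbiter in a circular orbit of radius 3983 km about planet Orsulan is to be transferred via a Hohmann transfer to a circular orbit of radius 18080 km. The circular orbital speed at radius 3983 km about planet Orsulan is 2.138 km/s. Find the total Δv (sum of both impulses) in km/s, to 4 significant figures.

Δv = 0.9996 km/s

From the circular-orbit relation v² = μ/r at r = 3983 km: μ = v²r = (2.138)² × 3983 = 18206.5 km³/s².
Transfer-ellipse semi-major axis a_t = (r₁ + r₂)/2 = (3983 + 18080)/2 = 11031.5 km.
Circular speed at r₁: v₁ = √(μ/r₁) = √(18206.5/3983) = 2.1380 km/s.
On the transfer ellipse at r₁, vis-viva equation gives v_p = √[μ(2/r₁ − 1/a_t)] = 2.7371 km/s.
First burn Δv₁ = |v_p − v₁| = 0.5991 km/s.
Circular speed at r₂: v₂ = √(μ/r₂) = 1.0035 km/s.
Transfer-orbit speed at r₂: v_a = √[μ(2/r₂ − 1/a_t)] = 0.60298 km/s.
Second burn Δv₂ = |v₂ − v_a| = 0.4005 km/s.
Total Δv = Δv₁ + Δv₂ = 0.9996 km/s.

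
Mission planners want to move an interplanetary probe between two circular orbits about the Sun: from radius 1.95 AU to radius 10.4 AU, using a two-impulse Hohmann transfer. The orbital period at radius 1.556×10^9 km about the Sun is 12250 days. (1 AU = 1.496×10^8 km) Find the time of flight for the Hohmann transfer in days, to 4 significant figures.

From Kepler's third law T² = 4π²r³/μ at r = 1.556×10^9 km, T = 12250 days = 12250 × 86400 s = 1.0584×10^9 s: μ = 4π²r³/T² = 1.32767×10^11 km³/s².
In km: r₁ = 1.95 × 1.496×10^8 = 2.9172×10^8 km; r₂ = 10.4 × 1.496×10^8 = 1.55584×10^9 km.
Transfer-ellipse semi-major axis a_t = (r₁ + r₂)/2 = (2.9172×10^8 + 1.55584×10^9)/2 = 9.2378×10^8 km.
By Kepler's third law the transfer-orbit period is T = 2π√(a_t³/μ), so t = T/2 = 2.421×10^8 s.
Converting: 2.421×10^8 s ÷ 86400 s/day = 2802 days.

t = 2802 days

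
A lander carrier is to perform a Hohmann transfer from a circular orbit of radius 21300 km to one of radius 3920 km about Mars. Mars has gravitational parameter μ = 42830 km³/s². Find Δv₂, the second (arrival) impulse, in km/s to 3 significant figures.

Semi-major axis of the transfer orbit: a_t = (21300 + 3920)/2 = 12610 km.
On the circular orbit at r = 3920 km, v_c = √(μ/r) = 3.3055 km/s.
Transfer-orbit speed at the same r (vis-viva, a = a_t): v_t = √[μ(2/r − 1/a_t)] = 4.2960 km/s.
Δv₂ = |v_t − v_c| = |4.2960 − 3.3055| = 0.9905 km/s.

Δv₂ = 0.991 km/s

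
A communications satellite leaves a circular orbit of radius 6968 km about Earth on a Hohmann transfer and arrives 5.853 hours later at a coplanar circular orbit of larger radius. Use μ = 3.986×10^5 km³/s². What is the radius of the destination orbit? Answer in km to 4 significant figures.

r₂ = 45380 km

Transfer time t = 5.853 hours = 21070.8 s, and t = π√(a_t³/μ).
So a_t = (μ t²/π²)^(1/3) = (3.986×10^5 × (21070.8)² / π²)^(1/3) = 26174 km.
Since a_t = (r₁ + r₂)/2, r₂ = 2a_t − r₁ = 2×26174 − 6968 = 45380 km.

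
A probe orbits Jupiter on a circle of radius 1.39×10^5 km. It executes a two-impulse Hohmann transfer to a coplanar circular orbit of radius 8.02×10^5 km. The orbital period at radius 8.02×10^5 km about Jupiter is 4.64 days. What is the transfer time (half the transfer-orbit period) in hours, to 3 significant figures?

t = 25.0 hours

From Kepler's third law T² = 4π²r³/μ at r = 8.02×10^5 km, T = 4.64 days = 4.64 × 86400 s = 4.00896×10^5 s: μ = 4π²r³/T² = 1.26712×10^8 km³/s².
Transfer-ellipse semi-major axis a_t = (r₁ + r₂)/2 = (1.390×10^5 + 8.020×10^5)/2 = 4.705×10^5 km.
By Kepler's third law the transfer-orbit period is T = 2π√(a_t³/μ), so t = T/2 = 90070 s.
Converting: 90070 s ÷ 3600 s/hour = 25.0 hours.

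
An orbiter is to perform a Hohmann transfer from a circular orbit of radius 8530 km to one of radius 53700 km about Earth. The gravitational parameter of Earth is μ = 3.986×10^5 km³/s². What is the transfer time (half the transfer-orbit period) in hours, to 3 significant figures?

t = 7.59 hours

Semi-major axis of the transfer orbit: a_t = (8530 + 53700)/2 = 31115 km.
By Kepler's third law the transfer-orbit period is T = 2π√(a_t³/μ), so t = T/2 = 27310 s.
Converting: 27310 s ÷ 3600 s/hour = 7.59 hours.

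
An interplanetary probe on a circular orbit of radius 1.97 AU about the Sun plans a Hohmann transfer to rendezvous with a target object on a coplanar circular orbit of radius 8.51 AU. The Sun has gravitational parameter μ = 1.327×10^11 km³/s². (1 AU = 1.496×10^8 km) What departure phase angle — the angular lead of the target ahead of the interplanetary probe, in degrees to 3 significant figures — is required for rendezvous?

In km: r₁ = 1.97 × 1.496×10^8 = 2.94712×10^8 km; r₂ = 8.51 × 1.496×10^8 = 1.273096×10^9 km.
The Hohmann ellipse has a_t = (r₁ + r₂)/2 = 7.83904×10^8 km.
Transfer time t = π√(a_t³/μ) = 1.893×10^8 s.
Target angular speed ω₂ = √(μ/r₂³) = 8.019×10^-9 rad/s.
Angle swept by the target during transfer: ω₂·t = 1.518 rad = 86.97°.
Arrival is 180° from departure on the ellipse, so φ = 180° − 86.97° = 93.0°.

φ = 93.0°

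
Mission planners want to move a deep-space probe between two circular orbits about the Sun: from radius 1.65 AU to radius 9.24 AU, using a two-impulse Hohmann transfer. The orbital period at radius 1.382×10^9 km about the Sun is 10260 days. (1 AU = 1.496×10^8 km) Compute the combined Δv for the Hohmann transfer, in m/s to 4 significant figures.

Δv = 11420 m/s

From Kepler's third law T² = 4π²r³/μ at r = 1.382×10^9 km, T = 10260 days = 10260 × 86400 s = 8.86464×10^8 s: μ = 4π²r³/T² = 1.32606×10^11 km³/s².
In km: r₁ = 1.65 × 1.496×10^8 = 2.4684×10^8 km; r₂ = 9.24 × 1.496×10^8 = 1.382304×10^9 km.
The Hohmann ellipse has a_t = (r₁ + r₂)/2 = 8.14572×10^8 km.
At r₁ the circular-orbit speed is v₁ = √(μ/r₁) = 23.178 km/s.
Transfer-orbit speed at r₁ (vis-viva): v_p = √[μ(2/r₁ − 1/a_t)] = 30.193 km/s.
First burn Δv₁ = |v_p − v₁| = 7.015 km/s.
At r₂, v₂ = √(μ/r₂) = 9.7944 km/s.
Transfer-orbit speed at r₂: v_a = √[μ(2/r₂ − 1/a_t)] = 5.3917 km/s.
Second burn Δv₂ = |v₂ − v_a| = 4.403 km/s.
Δv = Δv₁ + Δv₂ = 7.015 + 4.403 = 11.42 km/s.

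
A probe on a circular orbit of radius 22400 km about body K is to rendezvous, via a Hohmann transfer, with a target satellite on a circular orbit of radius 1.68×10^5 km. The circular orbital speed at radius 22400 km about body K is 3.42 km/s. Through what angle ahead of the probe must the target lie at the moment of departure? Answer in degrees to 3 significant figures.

From the circular-orbit relation v² = μ/r at r = 22400 km: μ = v²r = (3.42)² × 22400 = 2.61999×10^5 km³/s².
Semi-major axis of the transfer orbit: a_t = (22400 + 1.680×10^5)/2 = 95200 km.
The half-period of the transfer ellipse is t = π√(a_t³/μ) = 1.803×10^5 s.
The target's mean motion on its circular orbit is ω₂ = √(μ/r₂³) = 7.433×10^-6 rad/s.
Angle swept by the target during transfer: ω₂·t = 1.340 rad = 76.78°.
The probe traverses 180° on the transfer ellipse, so the target must lead by 180° − 76.78° = 103°.

φ = 103°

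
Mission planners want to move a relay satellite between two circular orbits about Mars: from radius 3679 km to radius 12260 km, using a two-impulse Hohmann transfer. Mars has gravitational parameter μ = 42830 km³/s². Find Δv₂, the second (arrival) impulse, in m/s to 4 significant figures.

Semi-major axis of the transfer orbit: a_t = (3679 + 12260)/2 = 7969.5 km.
Circular speed at r = 12260 km: v_c = √(μ/r) = 1.8691 km/s.
Transfer-orbit speed at the same r (vis-viva, a = a_t): v_t = √[μ(2/r − 1/a_t)] = 1.2699 km/s.
Δv₂ = |v_t − v_c| = |1.2699 − 1.8691| = 0.5992 km/s.

Δv₂ = 599.2 m/s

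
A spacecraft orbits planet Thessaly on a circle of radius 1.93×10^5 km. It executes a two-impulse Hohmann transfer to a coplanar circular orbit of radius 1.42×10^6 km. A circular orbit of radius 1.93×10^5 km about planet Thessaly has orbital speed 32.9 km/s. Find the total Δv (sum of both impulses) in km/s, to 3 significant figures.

From the circular-orbit relation v² = μ/r at r = 1.93×10^5 km: μ = v²r = (32.9)² × 1.93×10^5 = 2.08905×10^8 km³/s².
Transfer-ellipse semi-major axis a_t = (r₁ + r₂)/2 = (1.930×10^5 + 1.420×10^6)/2 = 8.065×10^5 km.
At r₁ the circular-orbit speed is v₁ = √(μ/r₁) = 32.900 km/s.
On the transfer ellipse at r₁, v² = μ(2/r − 1/a) gives v_p = √[μ(2/r₁ − 1/a_t)] = 43.655 km/s.
First burn Δv₁ = |v_p − v₁| = 10.755 km/s.
Circular speed at r₂: v₂ = √(μ/r₂) = 12.12915 km/s.
Transfer-orbit speed at r₂: v_a = √[μ(2/r₂ − 1/a_t)] = 5.933444 km/s.
Second burn Δv₂ = |v₂ − v_a| = 6.1957 km/s.
Δv = Δv₁ + Δv₂ = 10.755 + 6.1957 = 16.95 km/s.

Δv = 17.0 km/s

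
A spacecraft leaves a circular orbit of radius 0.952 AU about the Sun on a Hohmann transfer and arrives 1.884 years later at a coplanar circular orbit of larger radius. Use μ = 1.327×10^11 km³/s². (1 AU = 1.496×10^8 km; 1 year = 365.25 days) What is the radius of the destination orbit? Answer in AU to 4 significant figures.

In km: r₁ = 0.952 × 1.496×10^8 = 1.424192×10^8 km.
Transfer time t = 1.884 years × 365.25 × 86400 s = 5.94545184×10^7 s, and t = π√(a_t³/μ).
So a_t = (μ t²/π²)^(1/3) = (1.327×10^11 × (5.94545184×10^7)² / π²)^(1/3) = 3.6223×10^8 km.
Since a_t = (r₁ + r₂)/2, r₂ = 2a_t − r₁ = 2×3.6223×10^8 − 1.424192×10^8 = 5.820408×10^8 km.
In AU: r₂ = 5.820408×10^8 / 1.496×10^8 = 3.891 AU.

r₂ = 3.891 AU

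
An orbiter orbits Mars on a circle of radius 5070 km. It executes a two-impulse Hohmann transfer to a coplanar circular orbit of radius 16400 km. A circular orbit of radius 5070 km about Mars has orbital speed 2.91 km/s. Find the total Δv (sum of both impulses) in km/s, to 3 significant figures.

From the circular-orbit relation v² = μ/r at r = 5070 km: μ = v²r = (2.91)² × 5070 = 42933.3 km³/s².
The Hohmann ellipse has a_t = (r₁ + r₂)/2 = 10735 km.
At r₁ the circular-orbit speed is v₁ = √(μ/r₁) = 2.9100 km/s.
On the transfer ellipse at r₁, vis-viva equation gives v_p = √[μ(2/r₁ − 1/a_t)] = 3.5968 km/s.
First burn Δv₁ = |v_p − v₁| = 0.6868 km/s.
At r₂, v₂ = √(μ/r₂) = 1.6180 km/s.
Transfer-orbit speed at r₂: v_a = √[μ(2/r₂ − 1/a_t)] = 1.1119 km/s.
Second burn Δv₂ = |v₂ − v_a| = 0.5061 km/s.
Δv = Δv₁ + Δv₂ = 0.6868 + 0.5061 = 1.193 km/s.

Δv = 1.19 km/s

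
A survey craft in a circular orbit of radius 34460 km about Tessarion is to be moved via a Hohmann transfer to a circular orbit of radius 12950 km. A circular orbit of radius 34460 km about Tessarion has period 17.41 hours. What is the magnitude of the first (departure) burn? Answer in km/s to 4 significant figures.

From Kepler's third law T² = 4π²r³/μ at r = 34460 km, T = 17.41 hours = 17.41 × 3600 s = 62676 s: μ = 4π²r³/T² = 4.11247×10^5 km³/s².
Semi-major axis of the transfer orbit: a_t = (34460 + 12950)/2 = 23705 km.
Circular speed at r = 34460 km: v_c = √(μ/r) = 3.45457 km/s.
Transfer-orbit speed at the same r (vis-viva, a = a_t): v_t = √[μ(2/r − 1/a_t)] = 2.55334 km/s.
Δv₁ = |v_t − v_c| = |2.55334 − 3.45457| = 0.9012 km/s.

Δv₁ = 0.9012 km/s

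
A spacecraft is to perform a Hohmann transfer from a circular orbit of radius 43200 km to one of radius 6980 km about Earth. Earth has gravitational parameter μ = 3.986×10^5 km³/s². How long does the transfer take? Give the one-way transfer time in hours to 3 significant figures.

t = 5.49 hours

The Hohmann ellipse has a_t = (r₁ + r₂)/2 = 25090 km.
By Kepler's third law the transfer-orbit period is T = 2π√(a_t³/μ), so t = T/2 = 19780 s.
Converting: 19780 s ÷ 3600 s/hour = 5.49 hours.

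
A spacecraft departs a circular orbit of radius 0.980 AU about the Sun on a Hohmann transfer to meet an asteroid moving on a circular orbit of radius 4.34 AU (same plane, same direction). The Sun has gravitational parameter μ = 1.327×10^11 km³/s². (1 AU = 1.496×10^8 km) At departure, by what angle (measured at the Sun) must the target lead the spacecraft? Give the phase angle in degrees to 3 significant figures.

In km: r₁ = 0.980 × 1.496×10^8 = 1.46608×10^8 km; r₂ = 4.34 × 1.496×10^8 = 6.49264×10^8 km.
Semi-major axis of the transfer orbit: a_t = (1.46608×10^8 + 6.49264×10^8)/2 = 3.97936×10^8 km.
Transfer time t = π√(a_t³/μ) = 6.8460×10^7 s.
The target's mean motion on its circular orbit is ω₂ = √(μ/r₂³) = 2.2019×10^-8 rad/s.
Angle swept by the target during transfer: ω₂·t = 1.5074 rad = 86.37°.
The spacecraft traverses 180° on the transfer ellipse, so the target must lead by 180° − 86.37° = 93.6°.

φ = 93.6°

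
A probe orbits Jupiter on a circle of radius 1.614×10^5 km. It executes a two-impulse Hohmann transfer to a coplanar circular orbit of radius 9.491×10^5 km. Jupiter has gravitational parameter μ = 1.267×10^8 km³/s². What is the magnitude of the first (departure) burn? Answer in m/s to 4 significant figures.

Δv₁ = 8613 m/s

Semi-major axis of the transfer orbit: a_t = (1.614×10^5 + 9.491×10^5)/2 = 5.5525×10^5 km.
On the circular orbit at r = 1.614×10^5 km, v_c = √(μ/r) = 28.018 km/s.
Vis-viva on the transfer ellipse at r = 1.614×10^5 km gives v_t = √[μ(2/r − 1/a_t)] = 36.631 km/s.
Δv₁ = |v_t − v_c| = |36.631 − 28.018| = 8.613 km/s.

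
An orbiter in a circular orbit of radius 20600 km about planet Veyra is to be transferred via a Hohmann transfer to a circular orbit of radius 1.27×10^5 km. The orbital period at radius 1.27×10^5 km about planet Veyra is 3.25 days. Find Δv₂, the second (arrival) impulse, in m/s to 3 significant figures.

From Kepler's third law T² = 4π²r³/μ at r = 1.27×10^5 km, T = 3.25 days = 3.25 × 86400 s = 2.808×10^5 s: μ = 4π²r³/T² = 1.02560×10^6 km³/s².
Transfer-ellipse semi-major axis a_t = (r₁ + r₂)/2 = (20600 + 1.270×10^5)/2 = 73800 km.
Circular speed at r = 1.270×10^5 km: v_c = √(μ/r) = 2.8418 km/s.
Vis-viva on the transfer ellipse at r = 1.270×10^5 km gives v_t = √[μ(2/r − 1/a_t)] = 1.5014 km/s.
Δv₂ = |v_t − v_c| = |1.5014 − 2.8418| = 1.340 km/s.

Δv₂ = 1340 m/s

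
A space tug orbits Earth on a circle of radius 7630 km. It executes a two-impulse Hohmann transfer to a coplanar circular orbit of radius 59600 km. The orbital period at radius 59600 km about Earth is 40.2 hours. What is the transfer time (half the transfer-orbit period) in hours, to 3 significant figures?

From Kepler's third law T² = 4π²r³/μ at r = 59600 km, T = 40.2 hours = 40.2 × 3600 s = 1.4472×10^5 s: μ = 4π²r³/T² = 3.99063×10^5 km³/s².
Transfer-ellipse semi-major axis a_t = (r₁ + r₂)/2 = (7630 + 59600)/2 = 33615 km.
Half the transfer-orbit period gives t = π√(a_t³/μ) = 30650 s.
Converting: 30650 s ÷ 3600 s/hour = 8.51 hours.

t = 8.51 hours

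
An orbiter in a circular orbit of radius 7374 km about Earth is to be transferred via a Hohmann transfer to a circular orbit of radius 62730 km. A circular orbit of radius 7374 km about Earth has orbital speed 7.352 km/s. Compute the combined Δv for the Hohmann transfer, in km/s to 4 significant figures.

From the circular-orbit relation v² = μ/r at r = 7374 km: μ = v²r = (7.352)² × 7374 = 3.98579×10^5 km³/s².
The Hohmann ellipse has a_t = (r₁ + r₂)/2 = 35052 km.
At r₁ the circular-orbit speed is v₁ = √(μ/r₁) = 7.352 km/s.
Transfer-orbit speed at r₁ (vis-viva equation): v_p = √[μ(2/r₁ − 1/a_t)] = 9.835 km/s.
First burn Δv₁ = |v_p − v₁| = 2.483 km/s.
At r₂, v₂ = √(μ/r₂) = 2.521 km/s.
Transfer-orbit speed at r₂: v_a = √[μ(2/r₂ − 1/a_t)] = 1.156 km/s.
Second burn Δv₂ = |v₂ − v_a| = 1.365 km/s.
Δv = Δv₁ + Δv₂ = 2.483 + 1.365 = 3.848 km/s.

Δv = 3.848 km/s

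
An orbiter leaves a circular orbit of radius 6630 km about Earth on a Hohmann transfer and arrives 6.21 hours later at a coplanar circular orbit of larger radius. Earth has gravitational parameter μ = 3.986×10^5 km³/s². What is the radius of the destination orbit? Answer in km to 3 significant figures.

r₂ = 47800 km

Transfer time t = 6.21 hours = 22356 s, and t = π√(a_t³/μ).
So a_t = (μ t²/π²)^(1/3) = (3.986×10^5 × (22356)² / π²)^(1/3) = 27228 km.
Since a_t = (r₁ + r₂)/2, r₂ = 2a_t − r₁ = 2×27228 − 6630 = 47826 km.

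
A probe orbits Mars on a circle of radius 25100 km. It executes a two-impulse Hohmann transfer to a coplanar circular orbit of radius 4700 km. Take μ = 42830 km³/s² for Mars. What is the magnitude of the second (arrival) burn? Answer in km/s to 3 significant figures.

Transfer-ellipse semi-major axis a_t = (r₁ + r₂)/2 = (25100 + 4700)/2 = 14900 km.
On the circular orbit at r = 4700 km, v_c = √(μ/r) = 3.0187 km/s.
Transfer-orbit speed at the same r (vis-viva, a = a_t): v_t = √[μ(2/r − 1/a_t)] = 3.9180 km/s.
Δv₂ = |v_t − v_c| = |3.9180 − 3.0187| = 0.8993 km/s.

Δv₂ = 0.899 km/s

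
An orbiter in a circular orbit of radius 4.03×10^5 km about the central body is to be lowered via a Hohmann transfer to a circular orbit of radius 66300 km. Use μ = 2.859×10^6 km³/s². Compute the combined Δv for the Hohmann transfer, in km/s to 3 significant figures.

Δv = 3.29 km/s

Transfer-ellipse semi-major axis a_t = (r₁ + r₂)/2 = (4.030×10^5 + 66300)/2 = 2.3465×10^5 km.
At r₁ the circular-orbit speed is v₁ = √(μ/r₁) = 2.664 km/s.
Transfer-orbit speed at r₁ (vis-viva equation): v_a = √[μ(2/r₁ − 1/a_t)] = 1.416 km/s.
First burn Δv₁ = |v_a − v₁| = 1.248 km/s.
At r₂, v₂ = √(μ/r₂) = 6.567 km/s.
Transfer-orbit speed at r₂: v_p = √[μ(2/r₂ − 1/a_t)] = 8.606 km/s.
Second burn Δv₂ = |v₂ − v_p| = 2.039 km/s.
Δv = Δv₁ + Δv₂ = 1.248 + 2.039 = 3.287 km/s.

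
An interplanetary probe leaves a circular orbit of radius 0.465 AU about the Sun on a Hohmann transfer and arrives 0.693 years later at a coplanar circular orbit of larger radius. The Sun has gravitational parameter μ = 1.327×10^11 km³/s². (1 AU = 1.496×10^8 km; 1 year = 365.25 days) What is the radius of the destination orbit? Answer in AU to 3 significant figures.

In km: r₁ = 0.465 × 1.496×10^8 = 6.9564×10^7 km.
Transfer time t = 0.693 years × 365.25 × 86400 s = 2.18694168×10^7 s, and t = π√(a_t³/μ).
So a_t = (μ t²/π²)^(1/3) = (1.327×10^11 × (2.18694168×10^7)² / π²)^(1/3) = 1.8596×10^8 km.
Since a_t = (r₁ + r₂)/2, r₂ = 2a_t − r₁ = 2×1.8596×10^8 − 6.9564×10^7 = 3.02356×10^8 km.
In AU: r₂ = 3.02356×10^8 / 1.496×10^8 = 2.02 AU.

r₂ = 2.02 AU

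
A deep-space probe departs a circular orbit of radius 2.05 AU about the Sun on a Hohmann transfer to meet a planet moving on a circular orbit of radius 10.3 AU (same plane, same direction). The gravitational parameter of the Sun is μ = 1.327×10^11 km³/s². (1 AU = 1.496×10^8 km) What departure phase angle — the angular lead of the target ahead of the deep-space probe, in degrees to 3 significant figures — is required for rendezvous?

In km: r₁ = 2.05 × 1.496×10^8 = 3.0668×10^8 km; r₂ = 10.3 × 1.496×10^8 = 1.54088×10^9 km.
Semi-major axis of the transfer orbit: a_t = (3.0668×10^8 + 1.54088×10^9)/2 = 9.2378×10^8 km.
The half-period of the transfer ellipse is t = π√(a_t³/μ) = 2.4214×10^8 s.
Target angular speed ω₂ = √(μ/r₂³) = 6.0226×10^-9 rad/s.
Angle swept by the target during transfer: ω₂·t = 1.45831 rad = 83.555°.
The deep-space probe traverses 180° on the transfer ellipse, so the target must lead by 180° − 83.555° = 96.4°.

φ = 96.4°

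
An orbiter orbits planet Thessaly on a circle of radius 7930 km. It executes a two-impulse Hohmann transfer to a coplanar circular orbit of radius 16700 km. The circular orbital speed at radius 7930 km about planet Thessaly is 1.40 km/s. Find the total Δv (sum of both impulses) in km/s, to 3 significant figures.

From the circular-orbit relation v² = μ/r at r = 7930 km: μ = v²r = (1.40)² × 7930 = 15542.8 km³/s².
Transfer-ellipse semi-major axis a_t = (r₁ + r₂)/2 = (7930 + 16700)/2 = 12315 km.
At r₁ the circular-orbit speed is v₁ = √(μ/r₁) = 1.4000 km/s.
Transfer-orbit speed at r₁ (v² = μ(2/r − 1/a)): v_p = √[μ(2/r₁ − 1/a_t)] = 1.6303 km/s.
First burn Δv₁ = |v_p − v₁| = 0.2303 km/s.
At r₂, v₂ = √(μ/r₂) = 0.96473 km/s.
Transfer-orbit speed at r₂: v_a = √[μ(2/r₂ − 1/a_t)] = 0.77415 km/s.
Second burn Δv₂ = |v₂ − v_a| = 0.1906 km/s.
Δv = Δv₁ + Δv₂ = 0.2303 + 0.1906 = 0.4209 km/s.

Δv = 0.421 km/s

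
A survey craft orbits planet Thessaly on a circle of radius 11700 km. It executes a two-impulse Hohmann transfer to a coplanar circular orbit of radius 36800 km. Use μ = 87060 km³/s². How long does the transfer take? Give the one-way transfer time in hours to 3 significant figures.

Semi-major axis of the transfer orbit: a_t = (11700 + 36800)/2 = 24250 km.
Half the transfer-orbit period gives t = π√(a_t³/μ) = 40210 s.
Converting: 40210 s ÷ 3600 s/hour = 11.2 hours.

t = 11.2 hours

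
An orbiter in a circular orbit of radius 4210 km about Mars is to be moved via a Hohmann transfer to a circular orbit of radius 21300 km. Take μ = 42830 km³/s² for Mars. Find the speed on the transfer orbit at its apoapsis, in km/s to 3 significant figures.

v = 0.815 km/s

Semi-major axis of the transfer orbit: a_t = (4210 + 21300)/2 = 12755 km.
The apoapsis of the transfer ellipse is at r = 21300 km.
Vis-viva: v = √[μ(2/r − 1/a_t)] = √[42830 × (2/21300 − 1/12755)] = 0.8147 km/s.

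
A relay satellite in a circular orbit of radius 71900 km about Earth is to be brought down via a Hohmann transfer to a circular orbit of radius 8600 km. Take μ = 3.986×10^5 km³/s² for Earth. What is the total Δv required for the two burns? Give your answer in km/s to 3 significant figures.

Δv = 3.56 km/s

Transfer-ellipse semi-major axis a_t = (r₁ + r₂)/2 = (71900 + 8600)/2 = 40250 km.
At r₁ the circular-orbit speed is v₁ = √(μ/r₁) = 2.3545 km/s.
On the transfer ellipse at r₁, vis-viva gives v_a = √[μ(2/r₁ − 1/a_t)] = 1.0884 km/s.
First burn Δv₁ = |v_a − v₁| = 1.266 km/s.
Circular speed at r₂: v₂ = √(μ/r₂) = 6.808 km/s.
Transfer-orbit speed at r₂: v_p = √[μ(2/r₂ − 1/a_t)] = 9.099 km/s.
Second burn Δv₂ = |v₂ − v_p| = 2.291 km/s.
Total Δv = Δv₁ + Δv₂ = 3.557 km/s.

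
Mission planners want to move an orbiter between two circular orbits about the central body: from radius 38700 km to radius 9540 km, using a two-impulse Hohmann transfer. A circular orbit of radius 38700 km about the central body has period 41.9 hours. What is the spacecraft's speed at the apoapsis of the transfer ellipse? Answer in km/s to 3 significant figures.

v = 1.01 km/s

From Kepler's third law T² = 4π²r³/μ at r = 38700 km, T = 41.9 hours = 41.9 × 3600 s = 1.5084×10^5 s: μ = 4π²r³/T² = 1.00568×10^5 km³/s².
The Hohmann ellipse has a_t = (r₁ + r₂)/2 = 24120 km.
The apoapsis of the transfer ellipse is at r = 38700 km.
Applying v² = μ(2/r − 1/a_t): v = 1.014 km/s.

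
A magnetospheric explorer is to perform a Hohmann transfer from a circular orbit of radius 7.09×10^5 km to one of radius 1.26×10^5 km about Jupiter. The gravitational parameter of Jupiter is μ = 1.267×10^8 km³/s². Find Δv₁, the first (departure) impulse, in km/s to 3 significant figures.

Semi-major axis of the transfer orbit: a_t = (7.090×10^5 + 1.260×10^5)/2 = 4.175×10^5 km.
On the circular orbit at r = 7.090×10^5 km, v_c = √(μ/r) = 13.368 km/s.
Transfer-orbit speed at the same r (vis-viva, a = a_t): v_t = √[μ(2/r − 1/a_t)] = 7.3438 km/s.
Δv₁ = |v_t − v_c| = |7.3438 − 13.368| = 6.024 km/s.

Δv₁ = 6.02 km/s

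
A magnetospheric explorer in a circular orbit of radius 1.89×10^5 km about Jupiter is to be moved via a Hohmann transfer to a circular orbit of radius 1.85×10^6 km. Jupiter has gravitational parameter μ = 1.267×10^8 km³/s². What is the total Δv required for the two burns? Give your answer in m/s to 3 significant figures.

Δv = 13700 m/s

Semi-major axis of the transfer orbit: a_t = (1.890×10^5 + 1.850×10^6)/2 = 1.0195×10^6 km.
At r₁ the circular-orbit speed is v₁ = √(μ/r₁) = 25.892 km/s.
On the transfer ellipse at r₁, v² = μ(2/r − 1/a) gives v_p = √[μ(2/r₁ − 1/a_t)] = 34.878 km/s.
First burn Δv₁ = |v_p − v₁| = 8.986 km/s.
At r₂, v₂ = √(μ/r₂) = 8.27566 km/s.
Transfer-orbit speed at r₂: v_a = √[μ(2/r₂ − 1/a_t)] = 3.56320 km/s.
Second burn Δv₂ = |v₂ − v_a| = 4.712 km/s.
Total Δv = Δv₁ + Δv₂ = 13.70 km/s.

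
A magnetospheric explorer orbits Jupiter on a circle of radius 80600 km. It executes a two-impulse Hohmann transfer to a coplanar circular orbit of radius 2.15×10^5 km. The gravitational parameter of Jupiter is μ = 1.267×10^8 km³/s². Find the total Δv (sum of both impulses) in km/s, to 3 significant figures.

Semi-major axis of the transfer orbit: a_t = (80600 + 2.150×10^5)/2 = 1.478×10^5 km.
At r₁ the circular-orbit speed is v₁ = √(μ/r₁) = 39.648 km/s.
On the transfer ellipse at r₁, vis-viva equation gives v_p = √[μ(2/r₁ − 1/a_t)] = 47.819 km/s.
First burn Δv₁ = |v_p − v₁| = 8.171 km/s.
At r₂, v₂ = √(μ/r₂) = 24.276 km/s.
Transfer-orbit speed at r₂: v_a = √[μ(2/r₂ − 1/a_t)] = 17.927 km/s.
Second burn Δv₂ = |v₂ − v_a| = 6.349 km/s.
Δv = Δv₁ + Δv₂ = 8.171 + 6.349 = 14.52 km/s.

Δv = 14.5 km/s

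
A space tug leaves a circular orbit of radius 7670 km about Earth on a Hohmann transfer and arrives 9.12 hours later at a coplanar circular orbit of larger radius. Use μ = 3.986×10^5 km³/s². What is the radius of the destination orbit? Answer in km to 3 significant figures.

Transfer time t = 9.12 hours = 32832 s, and t = π√(a_t³/μ).
So a_t = (μ t²/π²)^(1/3) = (3.986×10^5 × (32832)² / π²)^(1/3) = 35179 km.
Since a_t = (r₁ + r₂)/2, r₂ = 2a_t − r₁ = 2×35179 − 7670 = 62688 km.

r₂ = 62700 km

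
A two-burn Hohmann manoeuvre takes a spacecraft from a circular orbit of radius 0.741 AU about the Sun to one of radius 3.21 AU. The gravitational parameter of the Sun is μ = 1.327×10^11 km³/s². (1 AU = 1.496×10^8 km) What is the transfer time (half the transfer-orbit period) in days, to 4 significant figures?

In km: r₁ = 0.741 × 1.496×10^8 = 1.108536×10^8 km; r₂ = 3.21 × 1.496×10^8 = 4.80216×10^8 km.
The Hohmann ellipse has a_t = (r₁ + r₂)/2 = 2.955348×10^8 km.
Transfer time t = π√(a_t³/μ) = π√((2.955348×10^8)³ / 1.327×10^11) = 4.3815×10^7 s.
Converting: 4.3815×10^7 s ÷ 86400 s/day = 507.1 days.

t = 507.1 days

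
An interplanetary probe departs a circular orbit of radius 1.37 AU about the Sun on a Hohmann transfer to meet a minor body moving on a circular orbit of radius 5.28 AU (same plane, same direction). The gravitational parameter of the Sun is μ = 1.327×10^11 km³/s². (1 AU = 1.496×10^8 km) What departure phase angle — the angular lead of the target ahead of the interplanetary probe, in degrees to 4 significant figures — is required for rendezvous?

In km: r₁ = 1.37 × 1.496×10^8 = 2.04952×10^8 km; r₂ = 5.28 × 1.496×10^8 = 7.89888×10^8 km.
Transfer-ellipse semi-major axis a_t = (r₁ + r₂)/2 = (2.04952×10^8 + 7.89888×10^8)/2 = 4.9742×10^8 km.
Transfer time t = π√(a_t³/μ) = 9.568×10^7 s.
Target angular speed ω₂ = √(μ/r₂³) = 1.641×10^-8 rad/s.
Angle swept by the target during transfer: ω₂·t = 1.570 rad = 89.95°.
Arrival is 180° from departure on the ellipse, so φ = 180° − 89.95° = 90.05°.

φ = 90.05°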